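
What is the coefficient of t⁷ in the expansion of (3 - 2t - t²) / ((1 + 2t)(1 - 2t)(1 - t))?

Partial fractions give a closed form: a_n = (5/4)·(-2)^n + (7/4)·2^n.
At n = 7: a_7 = 64.

64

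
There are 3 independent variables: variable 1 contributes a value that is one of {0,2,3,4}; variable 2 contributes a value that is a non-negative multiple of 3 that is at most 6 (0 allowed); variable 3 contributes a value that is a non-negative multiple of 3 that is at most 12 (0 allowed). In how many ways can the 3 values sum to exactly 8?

3

The generating function for the choices is (1 + y^2 + y^3 + y^4)·(1 + y^3 + y^6)·(1 + y^3 + y^6 + y^9 + y^12); the count is [y^8].
(1 + y^2 + y^3 + y^4) has coefficients 1,0,1,1,1 for degrees 0…4.
(1 + y^3 + y^6) has coefficients 1,0,0,1,0,0,1,0,0 for degrees 0…8.
Finally multiplying by (1 + y^3 + y^6 + y^9 + y^12), the product of all factors after the first has coefficients 1,0,0,2,0,0,3,0,0 for degrees 0…8.
[y^8] = 1·0 + 1·3 + 1·0 + 1·0 = 3.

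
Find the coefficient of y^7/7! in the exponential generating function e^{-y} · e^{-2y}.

-2187

The EGF product rule gives c_7 = Σ_{k_1+k_2=7} C(7; k_1,k_2) · ∏ g_i(k_i), where e^{-y} gives (-1)^k; e^{-2y} gives (-2)^k.
g_1(k) for k = 0…7: 1, -1, 1, -1, 1, -1, 1, -1.
g_2(k) for k = 0…7: 1, -2, 4, -8, 16, -32, 64, -128.
c_7 = Σ_k C(7,k)·g_1(k)·g_2(7−k) = 1·1·(-128) + 7·(-1)·64 + 21·1·(-32) + 35·(-1)·16 + 35·1·(-8) + 21·(-1)·4 + 7·1·(-2) + 1·(-1)·1 = −128 − 448 − 672 − 560 − 280 − 84 − 14 − 1 = -2187.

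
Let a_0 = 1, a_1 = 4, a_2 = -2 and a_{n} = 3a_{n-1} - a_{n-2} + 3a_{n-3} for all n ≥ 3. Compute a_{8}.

-655

The ordinary generating function has denominator 1 - 3x + x^2 - 3x^3.
Iterating the recurrence: a_0,…,a_{8} = 1, 4, -2, -7, -7, -20, -74, -223, -655.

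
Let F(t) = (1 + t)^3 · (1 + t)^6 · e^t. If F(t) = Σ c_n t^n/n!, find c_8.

The EGF product rule gives c_8 = Σ_{k_1+k_2+k_3=8} C(8; k_1,k_2,k_3) · ∏ g_i(k_i), where (1+t)^3 gives the falling factorial (3)_k; (1+t)^6 gives the falling factorial (6)_k; e^t gives (1)^k.
g_1(k) for k = 0…8: 1, 3, 6, 6, 0, 0, 0, 0, 0.
g_2(k) for k = 0…8: 1, 6, 30, 120, 360, 720, 720, 0, 0.
g_3(k) for k = 0…8: 1, 1, 1, 1, 1, 1, 1, 1, 1.
First combine the last two factors: h(k) = Σ_j C(k,j)·g_2(j)·g_3(k−j) for k = 0…8: 1, 7, 43, 229, 1045, 4051, 13327, 37633, 93289.
c_8 = Σ_k C(8,k)·g_1(k)·h(8−k) = 1·1·93289 + 8·3·37633 + 28·6·13327 + 56·6·4051 = 93289 + 903192 + 2238936 + 1361136 = 4596553.

4596553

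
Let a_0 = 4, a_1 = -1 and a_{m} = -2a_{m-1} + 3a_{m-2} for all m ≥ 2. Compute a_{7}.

The ordinary generating function has denominator 1 + 2z - 3z^2.
Iterating the recurrence: a_0,…,a_{7} = 4, -1, 14, -31, 104, -301, 914, -2731.

-2731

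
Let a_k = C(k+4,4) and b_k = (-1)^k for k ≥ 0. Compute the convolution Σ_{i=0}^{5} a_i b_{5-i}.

80

This is [x^5] in the product of the two ordinary generating functions.
Σ = 1·(-1) + 5·1 + 15·(-1) + 35·1 + 70·(-1) + 126·1 = 80.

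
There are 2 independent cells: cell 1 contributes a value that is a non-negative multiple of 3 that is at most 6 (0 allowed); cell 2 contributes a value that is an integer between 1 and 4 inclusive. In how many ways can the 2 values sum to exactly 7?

2

The generating function for the choices is (1 + z^3 + z^6)·(z + z^2 + z^3 + z^4); the count is [z^7].
(1 + z^3 + z^6) has coefficients 1,0,0,1,0,0,1 for degrees 0…6.
(z + z^2 + z^3 + z^4) has coefficients 0,1,1,1,1,0,0,0 for degrees 0…7.
[z^7] = 1·0 + 1·1 + 1·1 = 2.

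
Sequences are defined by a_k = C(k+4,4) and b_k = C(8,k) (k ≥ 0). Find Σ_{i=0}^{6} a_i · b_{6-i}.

6496

This is [x^6] in the product of the two ordinary generating functions.
Σ = 1·28 + 5·56 + 15·70 + 35·56 + 70·28 + 126·8 + 210·1 = 6496.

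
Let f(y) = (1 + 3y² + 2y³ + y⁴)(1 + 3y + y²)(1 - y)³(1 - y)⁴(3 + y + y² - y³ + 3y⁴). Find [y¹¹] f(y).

(1 + 3y² + 2y³ + y⁴) has coefficients 1,0,3,2,1 for degrees 0…4.
(1 + 3y + y²) has coefficients 1,3,1,0,0,0,0,0,0,0,0,0 for degrees 0…11.
Multiplying by (1 - y)³ gives running coefficients 1,0,-5,5,0,-1,0,0,0,0,0,0 for degrees 0…11.
Multiplying by (1 - y)⁴ gives running coefficients 1,-4,1,21,-49,49,-21,-1,4,-1,0,0 for degrees 0…11.
Finally multiplying by (3 + y + y² - y³ + 3y⁴), the product of all factors after the first has coefficients 3,-11,0,59,-118,106,-81,137,-206,168,-59,-8 for degrees 0…11.
[y¹¹] = 1·(-8) + 3·168 + 2·(-206) + 1·137 = 221.

221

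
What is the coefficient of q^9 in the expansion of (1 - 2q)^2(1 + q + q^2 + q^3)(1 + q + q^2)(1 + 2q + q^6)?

-1

(1 - 2q)^2 has coefficients 1,-4,4 for degrees 0…2.
(1 + q + q^2 + q^3) has coefficients 1,1,1,1,0,0,0,0,0,0 for degrees 0…9.
Multiplying by (1 + q + q^2) gives running coefficients 1,2,3,3,2,1,0,0,0,0 for degrees 0…9.
Finally multiplying by (1 + 2q + q^6), the product of all factors after the first has coefficients 1,4,7,9,8,5,3,2,3,3 for degrees 0…9.
[q^9] = 1·3 − 4·3 + 4·2 = -1.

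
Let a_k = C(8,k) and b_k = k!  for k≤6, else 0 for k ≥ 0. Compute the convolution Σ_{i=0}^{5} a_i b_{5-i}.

This is [x^5] in the product of the two ordinary generating functions.
Σ = 1·120 + 8·24 + 28·6 + 56·2 + 70·1 + 56·1 = 718.

718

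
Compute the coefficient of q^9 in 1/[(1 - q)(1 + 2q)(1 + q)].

-682

Partial fractions give a closed form: a_n = (1/6)·1^n + (4/3)·(-2)^n + (-1/2)·(-1)^n.
At n = 9: a_9 = -682.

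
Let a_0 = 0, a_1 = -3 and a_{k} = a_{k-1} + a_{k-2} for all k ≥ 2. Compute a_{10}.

-165

The ordinary generating function has denominator 1 - x - x^2.
Iterating the recurrence: a_0,…,a_{10} = 0, -3, -3, -6, -9, -15, -24, -39, -63, -102, -165.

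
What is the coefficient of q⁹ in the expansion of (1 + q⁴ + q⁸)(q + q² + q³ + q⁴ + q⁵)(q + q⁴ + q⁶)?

4

(1 + q⁴ + q⁸) has coefficients 1,0,0,0,1,0,0,0,1 for degrees 0…8.
(q + q² + q³ + q⁴ + q⁵) has coefficients 0,1,1,1,1,1,0,0,0,0 for degrees 0…9.
Finally multiplying by (q + q⁴ + q⁶), the product of all factors after the first has coefficients 0,0,1,1,1,2,2,2,2,2 for degrees 0…9.
[q⁹] = 1·2 + 1·2 + 1·0 = 4.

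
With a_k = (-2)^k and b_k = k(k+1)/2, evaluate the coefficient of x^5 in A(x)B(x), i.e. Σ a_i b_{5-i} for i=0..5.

11

Write out a_i and b_{5-i} for i = 0,…,5 and sum the products.
Σ = 1·15 − 2·10 + 4·6 − 8·3 + 16·1 − 32·0 = 11.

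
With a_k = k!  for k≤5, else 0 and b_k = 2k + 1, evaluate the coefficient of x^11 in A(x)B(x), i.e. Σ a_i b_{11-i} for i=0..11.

2104

This is [x^11] in the product of the two ordinary generating functions.
Σ = 1·23 + 1·21 + 2·19 + 6·17 + 24·15 + 120·13 + 0·11 + 0·9 + 0·7 + 0·5 + 0·3 + 0·1 = 2104.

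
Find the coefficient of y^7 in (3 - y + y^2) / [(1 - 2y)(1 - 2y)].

The denominator gives the recurrence a_n = 4a_(n−1) − 4a_(n−2) for n ≥ 3; the numerator fixes a_0 = 3, a_1 = 11, a_2 = 33.
Iterating: 3, 11, 33, 88, 220, 528, 1232, 2816, so a_7 = 2816.

2816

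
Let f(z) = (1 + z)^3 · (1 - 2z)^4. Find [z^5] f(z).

-24

(1 + z)^3 has coefficients 1,3,3,1 for degrees 0…3.
(1 - 2z)^4 has coefficients 1,-8,24,-32,16,0 for degrees 0…5.
[z^5] = 1·0 + 3·16 + 3·(-32) + 1·24 = -24.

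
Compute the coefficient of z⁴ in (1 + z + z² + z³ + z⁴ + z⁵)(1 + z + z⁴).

(1 + z + z² + z³ + z⁴ + z⁵) has coefficients 1,1,1,1,1 for degrees 0…4.
(1 + z + z⁴) has coefficients 1,1,0,0,1 for degrees 0…4.
[z⁴] = 1·1 + 1·0 + 1·0 + 1·1 + 1·1 = 3.

3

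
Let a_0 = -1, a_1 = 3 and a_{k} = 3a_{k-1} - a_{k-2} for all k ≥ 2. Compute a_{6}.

487

The ordinary generating function has denominator 1 - 3q + q^2.
Iterating the recurrence: a_0,…,a_{6} = -1, 3, 10, 27, 71, 186, 487.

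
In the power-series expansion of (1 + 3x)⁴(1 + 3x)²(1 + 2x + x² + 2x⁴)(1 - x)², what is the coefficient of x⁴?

(1 + 3x)⁴ has coefficients 1,12,54,108,81 for degrees 0…4.
(1 + 3x)² has coefficients 1,6,9,0,0 for degrees 0…4.
Multiplying by (1 + 2x + x² + 2x⁴) gives running coefficients 1,8,22,24,11 for degrees 0…4.
Finally multiplying by (1 - x)², the product of all factors after the first has coefficients 1,6,7,-12,-15 for degrees 0…4.
[x⁴] = 1·(-15) + 12·(-12) + 54·7 + 108·6 + 81·1 = 948.

948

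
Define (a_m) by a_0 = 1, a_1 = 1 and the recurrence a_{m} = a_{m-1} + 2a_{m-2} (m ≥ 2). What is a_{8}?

The ordinary generating function has denominator 1 - q - 2q^2.
Iterating the recurrence: a_0,…,a_{8} = 1, 1, 3, 5, 11, 21, 43, 85, 171.

171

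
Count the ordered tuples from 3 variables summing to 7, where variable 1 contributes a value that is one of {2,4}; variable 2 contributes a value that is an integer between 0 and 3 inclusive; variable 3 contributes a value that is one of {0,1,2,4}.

The generating function for the choices is (z² + z⁴)·(1 + z + z² + z³)·(1 + z + z² + z⁴); the count is [z⁷].
(z² + z⁴) has coefficients 0,0,1,0,1 for degrees 0…4.
(1 + z + z² + z³) has coefficients 1,1,1,1,0,0,0,0 for degrees 0…7.
Finally multiplying by (1 + z + z² + z⁴), the product of all factors after the first has coefficients 1,2,3,3,3,2,1,1 for degrees 0…7.
[z⁷] = 1·2 + 1·3 = 5.

5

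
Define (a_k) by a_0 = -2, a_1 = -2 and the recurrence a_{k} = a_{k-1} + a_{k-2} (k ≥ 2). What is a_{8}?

The ordinary generating function has denominator 1 - x - x^2.
Iterating the recurrence: a_0,…,a_{8} = -2, -2, -4, -6, -10, -16, -26, -42, -68.

-68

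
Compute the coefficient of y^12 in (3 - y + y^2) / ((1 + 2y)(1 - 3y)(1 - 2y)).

Partial fractions give a closed form: a_n = (3/4)·(-2)^n + (5)·3^n + (-11/4)·2^n.
At n = 12: a_12 = 2649013.

2649013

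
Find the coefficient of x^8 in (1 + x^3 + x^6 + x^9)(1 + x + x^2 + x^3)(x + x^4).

2

(1 + x^3 + x^6 + x^9) has coefficients 1,0,0,1,0,0,1,0,0 for degrees 0…8.
(1 + x + x^2 + x^3) has coefficients 1,1,1,1,0,0,0,0,0 for degrees 0…8.
Finally multiplying by (x + x^4), the product of all factors after the first has coefficients 0,1,1,1,2,1,1,1,0 for degrees 0…8.
[x^8] = 1·0 + 1·1 + 1·1 = 2.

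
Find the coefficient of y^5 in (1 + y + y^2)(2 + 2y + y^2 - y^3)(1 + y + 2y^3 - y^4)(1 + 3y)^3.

617

(1 + y + y^2) has coefficients 1,1,1 for degrees 0…2.
(2 + 2y + y^2 - y^3) has coefficients 2,2,1,-1,0,0 for degrees 0…5.
Multiplying by (1 + y + 2y^3 - y^4) gives running coefficients 2,4,3,4,1,0 for degrees 0…5.
Finally multiplying by (1 + 3y)^3, the product of all factors after the first has coefficients 2,22,93,193,226,198 for degrees 0…5.
[y^5] = 1·198 + 1·226 + 1·193 = 617.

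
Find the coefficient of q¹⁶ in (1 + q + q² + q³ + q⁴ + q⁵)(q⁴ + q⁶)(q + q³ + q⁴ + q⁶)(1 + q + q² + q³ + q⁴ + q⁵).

26

(1 + q + q² + q³ + q⁴ + q⁵) has coefficients 1,1,1,1,1,1 for degrees 0…5.
(q⁴ + q⁶) has coefficients 0,0,0,0,1,0,1,0,0,0,0,0,0,0,0,0,0 for degrees 0…16.
Multiplying by (q + q³ + q⁴ + q⁶) gives running coefficients 0,0,0,0,0,1,0,2,1,1,2,0,1,0,0,0,0 for degrees 0…16.
Finally multiplying by (1 + q + q² + q³ + q⁴ + q⁵), the product of all factors after the first has coefficients 0,0,0,0,0,1,1,3,4,5,7,6,7,5,4,3,1 for degrees 0…16.
[q¹⁶] = 1·1 + 1·3 + 1·4 + 1·5 + 1·7 + 1·6 = 26.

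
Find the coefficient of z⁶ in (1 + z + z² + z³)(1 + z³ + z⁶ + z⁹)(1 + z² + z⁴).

(1 + z + z² + z³) has coefficients 1,1,1,1 for degrees 0…3.
(1 + z³ + z⁶ + z⁹) has coefficients 1,0,0,1,0,0,1 for degrees 0…6.
Finally multiplying by (1 + z² + z⁴), the product of all factors after the first has coefficients 1,0,1,1,1,1,1 for degrees 0…6.
[z⁶] = 1·1 + 1·1 + 1·1 + 1·1 = 4.

4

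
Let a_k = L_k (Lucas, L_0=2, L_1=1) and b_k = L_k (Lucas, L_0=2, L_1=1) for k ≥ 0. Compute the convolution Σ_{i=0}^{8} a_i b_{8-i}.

This is [x^8] in the product of the two ordinary generating functions.
Σ = 2·47 + 1·29 + 3·18 + 4·11 + 7·7 + 11·4 + 18·3 + 29·1 + 47·2 = 491.

491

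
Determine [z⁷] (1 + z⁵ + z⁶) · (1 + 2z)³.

(1 + z⁵ + z⁶) has coefficients 1,0,0,0,0,1,1 for degrees 0…6.
(1 + 2z)³ has coefficients 1,6,12,8,0,0,0,0 for degrees 0…7.
[z⁷] = 1·0 + 1·12 + 1·6 = 18.

18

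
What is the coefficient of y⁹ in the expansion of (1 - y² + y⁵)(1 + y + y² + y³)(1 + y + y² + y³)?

(1 - y² + y⁵) has coefficients 1,0,-1,0,0,1 for degrees 0…5.
(1 + y + y² + y³) has coefficients 1,1,1,1,0,0,0,0,0,0 for degrees 0…9.
Finally multiplying by (1 + y + y² + y³), the product of all factors after the first has coefficients 1,2,3,4,3,2,1,0,0,0 for degrees 0…9.
[y⁹] = 1·0 − 1·0 + 1·3 = 3.

3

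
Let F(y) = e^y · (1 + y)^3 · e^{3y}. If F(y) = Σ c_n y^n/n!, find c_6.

53248

The EGF product rule gives c_6 = Σ_{k_1+k_2+k_3=6} C(6; k_1,k_2,k_3) · ∏ g_i(k_i), where e^y gives (1)^k; (1+y)^3 gives the falling factorial (3)_k; e^{3y} gives (3)^k.
g_1(k) for k = 0…6: 1, 1, 1, 1, 1, 1, 1.
g_2(k) for k = 0…6: 1, 3, 6, 6, 0, 0, 0.
g_3(k) for k = 0…6: 1, 3, 9, 27, 81, 243, 729.
First combine the last two factors: h(k) = Σ_j C(k,j)·g_2(j)·g_3(k−j) for k = 0…6: 1, 6, 33, 168, 801, 3618, 15633.
c_6 = Σ_k C(6,k)·g_1(k)·h(6−k) = 1·1·15633 + 6·1·3618 + 15·1·801 + 20·1·168 + 15·1·33 + 6·1·6 + 1·1·1 = 15633 + 21708 + 12015 + 3360 + 495 + 36 + 1 = 53248.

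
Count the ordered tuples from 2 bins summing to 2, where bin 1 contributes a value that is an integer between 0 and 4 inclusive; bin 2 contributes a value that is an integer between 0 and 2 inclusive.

3

The generating function for the choices is (1 + z + z² + z³ + z⁴)·(1 + z + z²); the count is [z²].
(1 + z + z² + z³ + z⁴) has coefficients 1,1,1 for degrees 0…2.
(1 + z + z²) has coefficients 1,1,1 for degrees 0…2.
[z²] = 1·1 + 1·1 + 1·1 = 3.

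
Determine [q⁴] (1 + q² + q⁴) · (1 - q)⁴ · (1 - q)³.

57

(1 + q² + q⁴) has coefficients 1,0,1,0,1 for degrees 0…4.
(1 - q)⁴ has coefficients 1,-4,6,-4,1 for degrees 0…4.
Finally multiplying by (1 - q)³, the product of all factors after the first has coefficients 1,-7,21,-35,35 for degrees 0…4.
[q⁴] = 1·35 + 1·21 + 1·1 = 57.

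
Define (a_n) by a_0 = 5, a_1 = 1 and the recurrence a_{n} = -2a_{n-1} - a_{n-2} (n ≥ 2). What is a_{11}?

61

The ordinary generating function has denominator 1 + 2y + y^2.
Iterating the recurrence: a_0,…,a_{11} = 5, 1, -7, 13, -19, 25, -31, 37, -43, 49, -55, 61.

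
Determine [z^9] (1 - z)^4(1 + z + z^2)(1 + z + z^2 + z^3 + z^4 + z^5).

1

(1 - z)^4 has coefficients 1,-4,6,-4,1 for degrees 0…4.
(1 + z + z^2) has coefficients 1,1,1,0,0,0,0,0,0,0 for degrees 0…9.
Finally multiplying by (1 + z + z^2 + z^3 + z^4 + z^5), the product of all factors after the first has coefficients 1,2,3,3,3,3,2,1,0,0 for degrees 0…9.
[z^9] = 1·0 − 4·0 + 6·1 − 4·2 + 1·3 = 1.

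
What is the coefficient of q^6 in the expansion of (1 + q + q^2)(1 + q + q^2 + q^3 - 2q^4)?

(1 + q + q^2) has coefficients 1,1,1 for degrees 0…2.
(1 + q + q^2 + q^3 - 2q^4) has coefficients 1,1,1,1,-2,0,0 for degrees 0…6.
[q^6] = 1·0 + 1·0 + 1·(-2) = -2.

-2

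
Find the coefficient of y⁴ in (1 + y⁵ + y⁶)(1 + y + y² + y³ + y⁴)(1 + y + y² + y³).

(1 + y⁵ + y⁶) has coefficients 1,0,0,0,0 for degrees 0…4.
(1 + y + y² + y³ + y⁴) has coefficients 1,1,1,1,1 for degrees 0…4.
Finally multiplying by (1 + y + y² + y³), the product of all factors after the first has coefficients 1,2,3,4,4 for degrees 0…4.
[y⁴] = 1·4 = 4.

4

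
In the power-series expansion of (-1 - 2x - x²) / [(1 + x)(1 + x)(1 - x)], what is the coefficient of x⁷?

-1

The denominator gives the recurrence a_n = −a_(n−1) + a_(n−2) + a_(n−3) for n ≥ 3; the numerator fixes a_0 = -1, a_1 = -1, a_2 = -1.
Iterating: -1, -1, -1, -1, -1, -1, -1, -1, so a_7 = -1.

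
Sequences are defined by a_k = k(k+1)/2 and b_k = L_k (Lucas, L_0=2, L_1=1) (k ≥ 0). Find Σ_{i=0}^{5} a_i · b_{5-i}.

This is [x^5] in the product of the two ordinary generating functions.
Σ = 0·11 + 1·7 + 3·4 + 6·3 + 10·1 + 15·2 = 77.

77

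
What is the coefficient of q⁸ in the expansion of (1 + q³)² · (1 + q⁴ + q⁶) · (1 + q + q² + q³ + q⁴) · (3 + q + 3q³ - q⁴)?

(1 + q³)² has coefficients 1,0,0,2,0,0,1 for degrees 0…6.
(1 + q⁴ + q⁶) has coefficients 1,0,0,0,1,0,1,0,0 for degrees 0…8.
Multiplying by (1 + q + q² + q³ + q⁴) gives running coefficients 1,1,1,1,2,1,2,2,2 for degrees 0…8.
Finally multiplying by (3 + q + 3q³ - q⁴), the product of all factors after the first has coefficients 3,4,4,7,9,7,9,13,9 for degrees 0…8.
[q⁸] = 1·9 + 2·7 + 1·4 = 27.

27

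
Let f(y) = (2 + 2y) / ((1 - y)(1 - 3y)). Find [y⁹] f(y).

78730

Partial fractions give a closed form: a_n = (-2)·1^n + (4)·3^n.
At n = 9: a_9 = 78730.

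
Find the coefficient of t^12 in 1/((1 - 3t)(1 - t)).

Partial fractions give a closed form: a_n = (3/2)·3^n + (-1/2)·1^n.
At n = 12: a_12 = 797161.

797161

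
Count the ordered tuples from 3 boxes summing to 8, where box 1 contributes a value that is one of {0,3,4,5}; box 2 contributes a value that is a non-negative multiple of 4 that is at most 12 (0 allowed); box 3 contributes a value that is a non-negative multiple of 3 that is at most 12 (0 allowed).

3

The generating function for the choices is (1 + y³ + y⁴ + y⁵)·(1 + y⁴ + y⁸ + y¹²)·(1 + y³ + y⁶ + y⁹ + y¹²); the count is [y⁸].
(1 + y³ + y⁴ + y⁵) has coefficients 1,0,0,1,1,1 for degrees 0…5.
(1 + y⁴ + y⁸ + y¹²) has coefficients 1,0,0,0,1,0,0,0,1 for degrees 0…8.
Finally multiplying by (1 + y³ + y⁶ + y⁹ + y¹²), the product of all factors after the first has coefficients 1,0,0,1,1,0,1,1,1 for degrees 0…8.
[y⁸] = 1·1 + 1·0 + 1·1 + 1·1 = 3.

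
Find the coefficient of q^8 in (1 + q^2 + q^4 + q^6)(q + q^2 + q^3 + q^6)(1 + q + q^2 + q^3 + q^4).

(1 + q^2 + q^4 + q^6) has coefficients 1,0,1,0,1,0,1 for degrees 0…6.
(q + q^2 + q^3 + q^6) has coefficients 0,1,1,1,0,0,1,0,0 for degrees 0…8.
Finally multiplying by (1 + q + q^2 + q^3 + q^4), the product of all factors after the first has coefficients 0,1,2,3,3,3,3,2,1 for degrees 0…8.
[q^8] = 1·1 + 1·3 + 1·3 + 1·2 = 9.

9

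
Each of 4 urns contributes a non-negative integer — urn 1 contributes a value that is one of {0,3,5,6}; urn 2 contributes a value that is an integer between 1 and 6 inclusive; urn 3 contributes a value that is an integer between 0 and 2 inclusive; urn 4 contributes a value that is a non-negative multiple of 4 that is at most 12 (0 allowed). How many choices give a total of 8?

13

The generating function for the choices is (1 + t^3 + t^5 + t^6)·(t + t^2 + t^3 + t^4 + t^5 + t^6)·(1 + t + t^2)·(1 + t^4 + t^8 + t^12); the count is [t^8].
(1 + t^3 + t^5 + t^6) has coefficients 1,0,0,1,0,1,1 for degrees 0…6.
(t + t^2 + t^3 + t^4 + t^5 + t^6) has coefficients 0,1,1,1,1,1,1,0,0 for degrees 0…8.
Multiplying by (1 + t + t^2) gives running coefficients 0,1,2,3,3,3,3,2,1 for degrees 0…8.
Finally multiplying by (1 + t^4 + t^8 + t^12), the product of all factors after the first has coefficients 0,1,2,3,3,4,5,5,4 for degrees 0…8.
[t^8] = 1·4 + 1·4 + 1·3 + 1·2 = 13.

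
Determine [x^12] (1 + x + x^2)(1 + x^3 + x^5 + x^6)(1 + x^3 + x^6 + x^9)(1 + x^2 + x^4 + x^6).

15

(1 + x + x^2) has coefficients 1,1,1 for degrees 0…2.
(1 + x^3 + x^5 + x^6) has coefficients 1,0,0,1,0,1,1,0,0,0,0,0,0 for degrees 0…12.
Multiplying by (1 + x^3 + x^6 + x^9) gives running coefficients 1,0,0,2,0,1,3,0,1,3,0,1,2 for degrees 0…12.
Finally multiplying by (1 + x^2 + x^4 + x^6), the product of all factors after the first has coefficients 1,0,1,2,1,3,4,3,4,6,4,5,6 for degrees 0…12.
[x^12] = 1·6 + 1·5 + 1·4 = 15.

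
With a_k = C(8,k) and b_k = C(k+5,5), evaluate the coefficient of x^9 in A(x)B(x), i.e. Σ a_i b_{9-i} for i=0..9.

The convolution is the t^9 coefficient of A(t)B(t).
Σ = 1·2002 + 8·1287 + 28·792 + 56·462 + 70·252 + 56·126 + 28·56 + 8·21 + 1·6 + 0·1 = 86784.

86784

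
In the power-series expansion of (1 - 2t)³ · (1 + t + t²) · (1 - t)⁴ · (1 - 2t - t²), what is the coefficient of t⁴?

170

(1 - 2t)³ has coefficients 1,-6,12,-8 for degrees 0…3.
(1 + t + t²) has coefficients 1,1,1,0,0 for degrees 0…4.
Multiplying by (1 - t)⁴ gives running coefficients 1,-3,3,-2,3 for degrees 0…4.
Finally multiplying by (1 - 2t - t²), the product of all factors after the first has coefficients 1,-5,8,-5,4 for degrees 0…4.
[t⁴] = 1·4 − 6·(-5) + 12·8 − 8·(-5) = 170.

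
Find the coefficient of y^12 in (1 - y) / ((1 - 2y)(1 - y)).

4096

Partial fractions give a closed form: a_n = (1)·2^n.
At n = 12: a_12 = 4096.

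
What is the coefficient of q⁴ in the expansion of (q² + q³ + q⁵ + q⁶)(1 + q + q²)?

(q² + q³ + q⁵ + q⁶) has coefficients 0,0,1,1,0 for degrees 0…4.
(1 + q + q²) has coefficients 1,1,1,0,0 for degrees 0…4.
[q⁴] = 1·1 + 1·1 = 2.

2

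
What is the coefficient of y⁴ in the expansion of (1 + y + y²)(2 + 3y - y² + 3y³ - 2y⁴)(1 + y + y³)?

(1 + y + y²) has coefficients 1,1,1 for degrees 0…2.
(2 + 3y - y² + 3y³ - 2y⁴) has coefficients 2,3,-1,3,-2 for degrees 0…4.
Finally multiplying by (1 + y + y³), the product of all factors after the first has coefficients 2,5,2,4,4 for degrees 0…4.
[y⁴] = 1·4 + 1·4 + 1·2 = 10.

10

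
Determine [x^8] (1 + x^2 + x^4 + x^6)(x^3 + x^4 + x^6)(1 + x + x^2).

(1 + x^2 + x^4 + x^6) has coefficients 1,0,1,0,1,0,1 for degrees 0…6.
(x^3 + x^4 + x^6) has coefficients 0,0,0,1,1,0,1,0,0 for degrees 0…8.
Finally multiplying by (1 + x + x^2), the product of all factors after the first has coefficients 0,0,0,1,2,2,2,1,1 for degrees 0…8.
[x^8] = 1·1 + 1·2 + 1·2 + 1·0 = 5.

5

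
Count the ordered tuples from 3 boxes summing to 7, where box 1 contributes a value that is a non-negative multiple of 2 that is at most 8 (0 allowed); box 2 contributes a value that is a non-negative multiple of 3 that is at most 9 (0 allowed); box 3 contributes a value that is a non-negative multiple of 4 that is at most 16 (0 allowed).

The generating function for the choices is (1 + t² + t⁴ + t⁶ + t⁸)·(1 + t³ + t⁶ + t⁹)·(1 + t⁴ + t⁸ + t¹² + t¹⁶); the count is [t⁷].
(1 + t² + t⁴ + t⁶ + t⁸) has coefficients 1,0,1,0,1,0,1,0 for degrees 0…7.
(1 + t³ + t⁶ + t⁹) has coefficients 1,0,0,1,0,0,1,0 for degrees 0…7.
Finally multiplying by (1 + t⁴ + t⁸ + t¹² + t¹⁶), the product of all factors after the first has coefficients 1,0,0,1,1,0,1,1 for degrees 0…7.
[t⁷] = 1·1 + 1·0 + 1·1 + 1·0 = 2.

2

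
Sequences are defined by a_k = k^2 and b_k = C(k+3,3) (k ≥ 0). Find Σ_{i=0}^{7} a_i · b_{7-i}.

1386

Write out a_i and b_{7-i} for i = 0,…,7 and sum the products.
Σ = 0·120 + 1·84 + 4·56 + 9·35 + 16·20 + 25·10 + 36·4 + 49·1 = 1386.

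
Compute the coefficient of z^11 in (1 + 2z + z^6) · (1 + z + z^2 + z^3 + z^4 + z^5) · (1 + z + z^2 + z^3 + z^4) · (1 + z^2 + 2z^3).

36

(1 + 2z + z^6) has coefficients 1,2,0,0,0,0,1 for degrees 0…6.
(1 + z + z^2 + z^3 + z^4 + z^5) has coefficients 1,1,1,1,1,1,0,0,0,0,0,0 for degrees 0…11.
Multiplying by (1 + z + z^2 + z^3 + z^4) gives running coefficients 1,2,3,4,5,5,4,3,2,1,0,0 for degrees 0…11.
Finally multiplying by (1 + z^2 + 2z^3), the product of all factors after the first has coefficients 1,2,4,8,12,15,17,18,16,12,8,5 for degrees 0…11.
[z^11] = 1·5 + 2·8 + 1·15 = 36.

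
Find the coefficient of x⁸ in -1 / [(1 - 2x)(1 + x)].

The denominator gives the recurrence a_n = a_(n−1) + 2a_(n−2) for n ≥ 2; the numerator fixes a_0 = -1, a_1 = -1.
Iterating: -1, -1, -3, -5, -11, -21, -43, -85, -171, so a_8 = -171.

-171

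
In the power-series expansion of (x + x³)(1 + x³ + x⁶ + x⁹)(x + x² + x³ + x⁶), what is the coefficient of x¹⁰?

(x + x³) has coefficients 0,1,0,1 for degrees 0…3.
(1 + x³ + x⁶ + x⁹) has coefficients 1,0,0,1,0,0,1,0,0,1,0 for degrees 0…10.
Finally multiplying by (x + x² + x³ + x⁶), the product of all factors after the first has coefficients 0,1,1,1,1,1,2,1,1,2,1 for degrees 0…10.
[x¹⁰] = 1·2 + 1·1 = 3.

3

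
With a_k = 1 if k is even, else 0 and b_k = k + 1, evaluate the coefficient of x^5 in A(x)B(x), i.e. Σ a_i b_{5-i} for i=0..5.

This is [x^5] in the product of the two ordinary generating functions.
Σ = 1·6 + 0·5 + 1·4 + 0·3 + 1·2 + 0·1 = 12.

12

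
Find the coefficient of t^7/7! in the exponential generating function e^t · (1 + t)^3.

358

The EGF product rule gives c_7 = Σ_{k_1+k_2=7} C(7; k_1,k_2) · ∏ g_i(k_i), where e^t gives (1)^k; (1+t)^3 gives the falling factorial (3)_k.
g_1(k) for k = 0…7: 1, 1, 1, 1, 1, 1, 1, 1.
g_2(k) for k = 0…7: 1, 3, 6, 6, 0, 0, 0, 0.
c_7 = Σ_k C(7,k)·g_1(k)·g_2(7−k) = 35·1·6 + 21·1·6 + 7·1·3 + 1·1·1 = 210 + 126 + 21 + 1 = 358.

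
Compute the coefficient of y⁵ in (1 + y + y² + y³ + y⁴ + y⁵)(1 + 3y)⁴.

256

(1 + y + y² + y³ + y⁴ + y⁵) has coefficients 1,1,1,1,1,1 for degrees 0…5.
(1 + 3y)⁴ has coefficients 1,12,54,108,81,0 for degrees 0…5.
[y⁵] = 1·0 + 1·81 + 1·108 + 1·54 + 1·12 + 1·1 = 256.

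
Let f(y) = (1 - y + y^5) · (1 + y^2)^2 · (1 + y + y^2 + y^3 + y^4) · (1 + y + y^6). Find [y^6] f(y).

2

(1 - y + y^5) has coefficients 1,-1,0,0,0,1 for degrees 0…5.
(1 + y^2)^2 has coefficients 1,0,2,0,1,0,0 for degrees 0…6.
Multiplying by (1 + y + y^2 + y^3 + y^4) gives running coefficients 1,1,3,3,4,3,3 for degrees 0…6.
Finally multiplying by (1 + y + y^6), the product of all factors after the first has coefficients 1,2,4,6,7,7,7 for degrees 0…6.
[y^6] = 1·7 − 1·7 + 1·2 = 2.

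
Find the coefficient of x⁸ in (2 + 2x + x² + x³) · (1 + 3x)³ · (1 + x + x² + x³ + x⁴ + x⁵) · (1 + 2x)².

3265

(2 + 2x + x² + x³) has coefficients 2,2,1,1 for degrees 0…3.
(1 + 3x)³ has coefficients 1,9,27,27,0,0,0,0,0 for degrees 0…8.
Multiplying by (1 + x + x² + x³ + x⁴ + x⁵) gives running coefficients 1,10,37,64,64,64,63,54,27 for degrees 0…8.
Finally multiplying by (1 + 2x)², the product of all factors after the first has coefficients 1,14,81,252,468,576,575,562,495 for degrees 0…8.
[x⁸] = 2·495 + 2·562 + 1·575 + 1·576 = 3265.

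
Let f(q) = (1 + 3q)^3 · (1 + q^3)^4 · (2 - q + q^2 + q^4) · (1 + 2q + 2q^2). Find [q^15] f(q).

890

(1 + 3q)^3 has coefficients 1,9,27,27 for degrees 0…3.
(1 + q^3)^4 has coefficients 1,0,0,4,0,0,6,0,0,4,0,0,1,0,0,0 for degrees 0…15.
Multiplying by (2 - q + q^2 + q^4) gives running coefficients 2,-1,1,8,-3,4,12,-2,6,8,2,4,2,3,1,0 for degrees 0…15.
Finally multiplying by (1 + 2q + 2q^2), the product of all factors after the first has coefficients 2,3,3,8,15,14,14,30,26,16,30,24,14,15,11,8 for degrees 0…15.
[q^15] = 1·8 + 9·11 + 27·15 + 27·14 = 890.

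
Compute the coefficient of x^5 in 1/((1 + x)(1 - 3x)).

182

The denominator gives the recurrence a_n = 2a_(n−1) + 3a_(n−2) for n ≥ 2; the numerator fixes a_0 = 1, a_1 = 2.
Iterating: 1, 2, 7, 20, 61, 182, so a_5 = 182.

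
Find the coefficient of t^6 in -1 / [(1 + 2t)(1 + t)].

-127

Partial fractions give a closed form: a_n = (-2)·(-2)^n + (1)·(-1)^n.
At n = 6: a_6 = -127.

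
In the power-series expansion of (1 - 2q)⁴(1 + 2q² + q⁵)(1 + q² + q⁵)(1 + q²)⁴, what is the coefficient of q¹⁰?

(1 - 2q)⁴ has coefficients 1,-8,24,-32,16 for degrees 0…4.
(1 + 2q² + q⁵) has coefficients 1,0,2,0,0,1,0,0,0,0,0 for degrees 0…10.
Multiplying by (1 + q² + q⁵) gives running coefficients 1,0,3,0,2,2,0,3,0,0,1 for degrees 0…10.
Finally multiplying by (1 + q²)⁴, the product of all factors after the first has coefficients 1,0,7,0,20,2,30,11,25,24,12 for degrees 0…10.
[q¹⁰] = 1·12 − 8·24 + 24·25 − 32·11 + 16·30 = 548.

548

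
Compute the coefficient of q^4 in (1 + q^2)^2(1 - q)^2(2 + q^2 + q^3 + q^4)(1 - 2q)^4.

408

(1 + q^2)^2 has coefficients 1,0,2,0,1 for degrees 0…4.
(1 - q)^2 has coefficients 1,-2,1,0,0 for degrees 0…4.
Multiplying by (2 + q^2 + q^3 + q^4) gives running coefficients 2,-4,3,-1,0 for degrees 0…4.
Finally multiplying by (1 - 2q)^4, the product of all factors after the first has coefficients 2,-20,83,-185,240 for degrees 0…4.
[q^4] = 1·240 + 2·83 + 1·2 = 408.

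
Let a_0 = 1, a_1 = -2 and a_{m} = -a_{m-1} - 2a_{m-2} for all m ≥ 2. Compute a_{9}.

The ordinary generating function has denominator 1 + z + 2z^2.
Iterating the recurrence: a_0,…,a_{9} = 1, -2, 0, 4, -4, -4, 12, -4, -20, 28.

28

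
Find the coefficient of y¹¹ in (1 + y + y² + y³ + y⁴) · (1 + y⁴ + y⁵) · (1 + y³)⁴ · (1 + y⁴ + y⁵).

52

(1 + y + y² + y³ + y⁴) has coefficients 1,1,1,1,1 for degrees 0…4.
(1 + y⁴ + y⁵) has coefficients 1,0,0,0,1,1,0,0,0,0,0,0 for degrees 0…11.
Multiplying by (1 + y³)⁴ gives running coefficients 1,0,0,4,1,1,6,4,4,4,6,6 for degrees 0…11.
Finally multiplying by (1 + y⁴ + y⁵), the product of all factors after the first has coefficients 1,0,0,4,2,2,6,8,9,6,13,16 for degrees 0…11.
[y¹¹] = 1·16 + 1·13 + 1·6 + 1·9 + 1·8 = 52.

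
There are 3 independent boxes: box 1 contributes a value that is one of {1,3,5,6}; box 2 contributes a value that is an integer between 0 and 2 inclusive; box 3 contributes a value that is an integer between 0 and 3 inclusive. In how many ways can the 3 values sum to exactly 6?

7

The generating function for the choices is (t + t³ + t⁵ + t⁶)·(1 + t + t²)·(1 + t + t² + t³); the count is [t⁶].
(t + t³ + t⁵ + t⁶) has coefficients 0,1,0,1,0,1,1 for degrees 0…6.
(1 + t + t²) has coefficients 1,1,1,0,0,0,0 for degrees 0…6.
Finally multiplying by (1 + t + t² + t³), the product of all factors after the first has coefficients 1,2,3,3,2,1,0 for degrees 0…6.
[t⁶] = 1·1 + 1·3 + 1·2 + 1·1 = 7.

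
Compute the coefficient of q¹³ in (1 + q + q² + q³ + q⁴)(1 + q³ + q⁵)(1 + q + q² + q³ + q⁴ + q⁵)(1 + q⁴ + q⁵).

23

(1 + q + q² + q³ + q⁴) has coefficients 1,1,1,1,1 for degrees 0…4.
(1 + q³ + q⁵) has coefficients 1,0,0,1,0,1,0,0,0,0,0,0,0,0 for degrees 0…13.
Multiplying by (1 + q + q² + q³ + q⁴ + q⁵) gives running coefficients 1,1,1,2,2,3,2,2,2,1,1,0,0,0 for degrees 0…13.
Finally multiplying by (1 + q⁴ + q⁵), the product of all factors after the first has coefficients 1,1,1,2,3,5,4,5,6,6,6,4,4,3 for degrees 0…13.
[q¹³] = 1·3 + 1·4 + 1·4 + 1·6 + 1·6 = 23.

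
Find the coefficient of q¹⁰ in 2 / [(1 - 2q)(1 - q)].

Partial fractions give a closed form: a_n = (4)·2^n + (-2)·1^n.
At n = 10: a_10 = 4094.

4094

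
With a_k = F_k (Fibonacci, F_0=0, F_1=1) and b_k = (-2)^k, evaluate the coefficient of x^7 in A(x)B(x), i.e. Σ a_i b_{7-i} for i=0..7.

57

Write out a_i and b_{7-i} for i = 0,…,7 and sum the products.
Σ = 0·(-128) + 1·64 + 1·(-32) + 2·16 + 3·(-8) + 5·4 + 8·(-2) + 13·1 = 57.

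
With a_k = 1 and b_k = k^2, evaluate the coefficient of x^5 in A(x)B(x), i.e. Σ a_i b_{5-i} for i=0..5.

55

Write out a_i and b_{5-i} for i = 0,…,5 and sum the products.
Σ = 1·25 + 1·16 + 1·9 + 1·4 + 1·1 + 1·0 = 55.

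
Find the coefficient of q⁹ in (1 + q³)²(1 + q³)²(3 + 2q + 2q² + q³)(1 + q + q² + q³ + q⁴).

72

(1 + q³)² has coefficients 1,0,0,2,0,0,1 for degrees 0…6.
(1 + q³)² has coefficients 1,0,0,2,0,0,1,0,0,0 for degrees 0…9.
Multiplying by (3 + 2q + 2q² + q³) gives running coefficients 3,2,2,7,4,4,5,2,2,1 for degrees 0…9.
Finally multiplying by (1 + q + q² + q³ + q⁴), the product of all factors after the first has coefficients 3,5,7,14,18,19,22,22,17,14 for degrees 0…9.
[q⁹] = 1·14 + 2·22 + 1·14 = 72.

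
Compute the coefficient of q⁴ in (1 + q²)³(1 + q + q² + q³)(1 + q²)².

15

(1 + q²)³ has coefficients 1,0,3,0,3 for degrees 0…4.
(1 + q + q² + q³) has coefficients 1,1,1,1,0 for degrees 0…4.
Finally multiplying by (1 + q²)², the product of all factors after the first has coefficients 1,1,3,3,3 for degrees 0…4.
[q⁴] = 1·3 + 3·3 + 3·1 = 15.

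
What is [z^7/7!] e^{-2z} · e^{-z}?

The EGF product rule gives c_7 = Σ_{k_1+k_2=7} C(7; k_1,k_2) · ∏ g_i(k_i), where e^{-2z} gives (-2)^k; e^{-z} gives (-1)^k.
g_1(k) for k = 0…7: 1, -2, 4, -8, 16, -32, 64, -128.
g_2(k) for k = 0…7: 1, -1, 1, -1, 1, -1, 1, -1.
c_7 = Σ_k C(7,k)·g_1(k)·g_2(7−k) = 1·1·(-1) + 7·(-2)·1 + 21·4·(-1) + 35·(-8)·1 + 35·16·(-1) + 21·(-32)·1 + 7·64·(-1) + 1·(-128)·1 = −1 − 14 − 84 − 280 − 560 − 672 − 448 − 128 = -2187.

-2187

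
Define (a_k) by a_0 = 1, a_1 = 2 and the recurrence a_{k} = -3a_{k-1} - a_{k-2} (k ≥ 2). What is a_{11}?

42187

The ordinary generating function has denominator 1 + 3y + y^2.
Iterating the recurrence: a_0,…,a_{11} = 1, 2, -7, 19, -50, 131, -343, 898, -2351, 6155, -16114, 42187.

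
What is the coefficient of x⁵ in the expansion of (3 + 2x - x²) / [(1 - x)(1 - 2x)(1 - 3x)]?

Partial fractions give a closed form: a_n = (2)·1^n + (-15)·2^n + (16)·3^n.
At n = 5: a_5 = 3410.

3410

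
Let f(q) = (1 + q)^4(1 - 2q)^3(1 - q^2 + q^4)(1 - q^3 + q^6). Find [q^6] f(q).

-52

(1 + q)^4 has coefficients 1,4,6,4,1 for degrees 0…4.
(1 - 2q)^3 has coefficients 1,-6,12,-8,0,0,0 for degrees 0…6.
Multiplying by (1 - q^2 + q^4) gives running coefficients 1,-6,11,-2,-11,2,12 for degrees 0…6.
Finally multiplying by (1 - q^3 + q^6), the product of all factors after the first has coefficients 1,-6,11,-3,-5,-9,15 for degrees 0…6.
[q^6] = 1·15 + 4·(-9) + 6·(-5) + 4·(-3) + 1·11 = -52.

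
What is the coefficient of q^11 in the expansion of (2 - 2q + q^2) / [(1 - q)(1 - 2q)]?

5119

The denominator gives the recurrence a_n = 3a_(n−1) − 2a_(n−2) for n ≥ 3; the numerator fixes a_0 = 2, a_1 = 4, a_2 = 9.
Iterating: 2, 4, 9, 19, 39, 79, 159, 319, 639, 1279, 2559, 5119, so a_11 = 5119.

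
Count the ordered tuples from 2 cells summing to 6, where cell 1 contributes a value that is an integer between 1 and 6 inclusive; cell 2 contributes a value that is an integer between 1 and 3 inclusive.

The generating function for the choices is (y + y² + y³ + y⁴ + y⁵ + y⁶)·(y + y² + y³); the count is [y⁶].
(y + y² + y³ + y⁴ + y⁵ + y⁶) has coefficients 0,1,1,1,1,1,1 for degrees 0…6.
(y + y² + y³) has coefficients 0,1,1,1,0,0,0 for degrees 0…6.
[y⁶] = 1·0 + 1·0 + 1·1 + 1·1 + 1·1 + 1·0 = 3.

3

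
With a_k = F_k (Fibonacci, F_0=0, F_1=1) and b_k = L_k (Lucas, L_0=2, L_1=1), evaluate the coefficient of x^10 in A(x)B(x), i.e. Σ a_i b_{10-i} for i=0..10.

605

The convolution is the t^10 coefficient of A(t)B(t).
Σ = 0·123 + 1·76 + 1·47 + 2·29 + 3·18 + 5·11 + 8·7 + 13·4 + 21·3 + 34·1 + 55·2 = 605.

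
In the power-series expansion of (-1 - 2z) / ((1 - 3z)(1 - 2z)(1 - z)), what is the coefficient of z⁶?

-4957

Partial fractions give a closed form: a_n = (-15/2)·3^n + (8)·2^n + (-3/2)·1^n.
At n = 6: a_6 = -4957.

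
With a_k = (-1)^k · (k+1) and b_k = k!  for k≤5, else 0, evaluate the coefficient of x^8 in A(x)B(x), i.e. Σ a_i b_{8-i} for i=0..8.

The convolution is the t^8 coefficient of A(t)B(t).
Σ = 1·0 − 2·0 + 3·0 − 4·120 + 5·24 − 6·6 + 7·2 − 8·1 + 9·1 = -381.

-381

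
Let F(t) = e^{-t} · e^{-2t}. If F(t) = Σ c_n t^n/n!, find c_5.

The EGF product rule gives c_5 = Σ_{k_1+k_2=5} C(5; k_1,k_2) · ∏ g_i(k_i), where e^{-t} gives (-1)^k; e^{-2t} gives (-2)^k.
g_1(k) for k = 0…5: 1, -1, 1, -1, 1, -1.
g_2(k) for k = 0…5: 1, -2, 4, -8, 16, -32.
c_5 = Σ_k C(5,k)·g_1(k)·g_2(5−k) = 1·1·(-32) + 5·(-1)·16 + 10·1·(-8) + 10·(-1)·4 + 5·1·(-2) + 1·(-1)·1 = −32 − 80 − 80 − 40 − 10 − 1 = -243.

-243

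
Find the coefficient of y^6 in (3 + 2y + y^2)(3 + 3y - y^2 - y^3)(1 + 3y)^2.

-33

(3 + 2y + y^2) has coefficients 3,2,1 for degrees 0…2.
(3 + 3y - y^2 - y^3) has coefficients 3,3,-1,-1,0,0,0 for degrees 0…6.
Finally multiplying by (1 + 3y)^2, the product of all factors after the first has coefficients 3,21,44,20,-15,-9,0 for degrees 0…6.
[y^6] = 3·0 + 2·(-9) + 1·(-15) = -33.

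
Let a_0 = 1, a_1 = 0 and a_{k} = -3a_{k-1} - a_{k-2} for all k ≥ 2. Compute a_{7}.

The ordinary generating function has denominator 1 + 3z + z^2.
Iterating the recurrence: a_0,…,a_{7} = 1, 0, -1, 3, -8, 21, -55, 144.

144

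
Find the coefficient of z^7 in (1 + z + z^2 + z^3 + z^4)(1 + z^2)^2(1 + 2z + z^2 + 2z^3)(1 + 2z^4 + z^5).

(1 + z + z^2 + z^3 + z^4) has coefficients 1,1,1,1,1 for degrees 0…4.
(1 + z^2)^2 has coefficients 1,0,2,0,1,0,0,0 for degrees 0…7.
Multiplying by (1 + 2z + z^2 + 2z^3) gives running coefficients 1,2,3,6,3,6,1,2 for degrees 0…7.
Finally multiplying by (1 + 2z^4 + z^5), the product of all factors after the first has coefficients 1,2,3,6,5,11,9,17 for degrees 0…7.
[z^7] = 1·17 + 1·9 + 1·11 + 1·5 + 1·6 = 48.

48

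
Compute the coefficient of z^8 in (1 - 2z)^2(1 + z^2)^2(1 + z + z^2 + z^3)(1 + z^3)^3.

18

(1 - 2z)^2 has coefficients 1,-4,4 for degrees 0…2.
(1 + z^2)^2 has coefficients 1,0,2,0,1,0,0,0,0 for degrees 0…8.
Multiplying by (1 + z + z^2 + z^3) gives running coefficients 1,1,3,3,3,3,1,1,0 for degrees 0…8.
Finally multiplying by (1 + z^3)^3, the product of all factors after the first has coefficients 1,1,3,6,6,12,13,13,18 for degrees 0…8.
[z^8] = 1·18 − 4·13 + 4·13 = 18.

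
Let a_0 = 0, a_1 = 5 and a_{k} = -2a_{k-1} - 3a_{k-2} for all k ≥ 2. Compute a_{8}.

-280

The ordinary generating function has denominator 1 + 2t + 3t^2.
Iterating the recurrence: a_0,…,a_{8} = 0, 5, -10, 5, 20, -55, 50, 65, -280.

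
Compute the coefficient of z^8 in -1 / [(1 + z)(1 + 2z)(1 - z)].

-341

Partial fractions give a closed form: a_n = (1/2)·(-1)^n + (-4/3)·(-2)^n + (-1/6)·1^n.
At n = 8: a_8 = -341.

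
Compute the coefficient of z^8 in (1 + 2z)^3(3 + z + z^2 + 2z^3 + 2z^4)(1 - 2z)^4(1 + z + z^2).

120

(1 + 2z)^3 has coefficients 1,6,12,8 for degrees 0…3.
(3 + z + z^2 + 2z^3 + 2z^4) has coefficients 3,1,1,2,2,0,0,0,0 for degrees 0…8.
Multiplying by (1 - 2z)^4 gives running coefficients 3,-23,65,-78,26,16,0,-32,32 for degrees 0…8.
Finally multiplying by (1 + z + z^2), the product of all factors after the first has coefficients 3,-20,45,-36,13,-36,42,-16,0 for degrees 0…8.
[z^8] = 1·0 + 6·(-16) + 12·42 + 8·(-36) = 120.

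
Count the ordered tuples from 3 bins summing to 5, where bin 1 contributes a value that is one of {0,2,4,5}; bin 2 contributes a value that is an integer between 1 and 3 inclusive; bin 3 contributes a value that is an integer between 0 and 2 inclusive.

5

The generating function for the choices is (1 + y² + y⁴ + y⁵)·(y + y² + y³)·(1 + y + y²); the count is [y⁵].
(1 + y² + y⁴ + y⁵) has coefficients 1,0,1,0,1,1 for degrees 0…5.
(y + y² + y³) has coefficients 0,1,1,1,0,0 for degrees 0…5.
Finally multiplying by (1 + y + y²), the product of all factors after the first has coefficients 0,1,2,3,2,1 for degrees 0…5.
[y⁵] = 1·1 + 1·3 + 1·1 + 1·0 = 5.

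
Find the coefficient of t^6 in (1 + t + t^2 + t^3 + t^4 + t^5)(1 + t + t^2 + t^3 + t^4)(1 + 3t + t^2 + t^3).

28

(1 + t + t^2 + t^3 + t^4 + t^5) has coefficients 1,1,1,1,1,1 for degrees 0…5.
(1 + t + t^2 + t^3 + t^4) has coefficients 1,1,1,1,1,0,0 for degrees 0…6.
Finally multiplying by (1 + 3t + t^2 + t^3), the product of all factors after the first has coefficients 1,4,5,6,6,5,2 for degrees 0…6.
[t^6] = 1·2 + 1·5 + 1·6 + 1·6 + 1·5 + 1·4 = 28.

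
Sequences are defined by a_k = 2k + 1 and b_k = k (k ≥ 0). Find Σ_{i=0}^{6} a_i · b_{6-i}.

This is [x^6] in the product of the two ordinary generating functions.
Σ = 1·6 + 3·5 + 5·4 + 7·3 + 9·2 + 11·1 + 13·0 = 91.

91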